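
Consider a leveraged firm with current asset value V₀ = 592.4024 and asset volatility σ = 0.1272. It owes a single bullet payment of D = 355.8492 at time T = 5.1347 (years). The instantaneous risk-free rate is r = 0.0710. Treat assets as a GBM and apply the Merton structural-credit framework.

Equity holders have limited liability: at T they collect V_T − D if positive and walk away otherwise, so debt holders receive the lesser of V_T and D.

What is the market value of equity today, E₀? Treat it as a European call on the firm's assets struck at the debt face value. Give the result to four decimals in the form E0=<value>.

d₁ = [ln(V₀/D) + (r + σ²/2)T] / (σ√T)
   = [ln(592.4024/355.8492) + (0.0710 + 0.5·0.1272²)·5.1347] / (0.1272·√5.1347)
   = [0.509679 + 0.406103] / 0.288234 = 3.177222
d₂ = d₁ − σ√T = 3.177222 − 0.288234 = 2.888988
N(d₁) = 0.999257,  N(d₂) = 0.998068,  e^(−rT) = 0.694500
E₀ = V₀·N(d₁) − D·e^(−rT)·N(d₂)
   = 592.4024·0.999257 − 355.8492·0.694500·0.998068 = 345.302416

E0=345.3024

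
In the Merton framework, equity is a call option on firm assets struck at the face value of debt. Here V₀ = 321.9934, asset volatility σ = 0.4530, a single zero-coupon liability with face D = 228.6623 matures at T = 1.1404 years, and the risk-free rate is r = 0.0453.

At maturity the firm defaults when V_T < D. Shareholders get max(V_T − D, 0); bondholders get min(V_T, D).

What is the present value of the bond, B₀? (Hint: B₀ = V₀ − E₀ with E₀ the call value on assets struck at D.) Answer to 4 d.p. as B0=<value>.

d₁ = [ln(V₀/D) + (r + σ²/2)T] / (σ√T)
   = [ln(321.9934/228.6623) + (0.0453 + 0.5·0.4530²)·1.1404] / (0.4530·√1.1404)
   = [0.342285 + 0.168670] / 0.483756 = 1.056224
d₂ = d₁ − σ√T = 1.056224 − 0.483756 = 0.572467
N(d₁) = 0.854567,  N(d₂) = 0.716497,  e^(−rT) = 0.949652
E₀ = V₀·N(d₁) − D·e^(−rT)·N(d₂)
   = 321.9934·0.854567 − 228.6623·0.949652·0.716497 = 119.577899
B₀ = V₀ − E₀ = 321.9934 − 119.577899 = 202.415501

B0=202.4155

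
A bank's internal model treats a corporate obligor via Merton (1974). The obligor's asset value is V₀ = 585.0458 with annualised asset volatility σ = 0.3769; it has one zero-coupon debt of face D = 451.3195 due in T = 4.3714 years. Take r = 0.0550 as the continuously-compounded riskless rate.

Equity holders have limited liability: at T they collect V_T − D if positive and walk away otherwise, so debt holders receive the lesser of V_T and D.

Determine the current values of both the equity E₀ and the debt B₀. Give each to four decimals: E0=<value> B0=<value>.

E0=285.0477 B0=299.9981

d₁ = [ln(V₀/D) + (r + σ²/2)T] / (σ√T)
   = [ln(585.0458/451.3195) + (0.0550 + 0.5·0.3769²)·4.3714] / (0.3769·√4.3714)
   = [0.259515 + 0.550914] / 0.788018 = 1.028438
d₂ = d₁ − σ√T = 1.028438 − 0.788018 = 0.240420
N(d₁) = 0.848128,  N(d₂) = 0.594997,  e^(−rT) = 0.786292
E₀ = V₀·N(d₁) − D·e^(−rT)·N(d₂)
   = 585.0458·0.848128 − 451.3195·0.786292·0.594997 = 285.047654
B₀ = V₀ − E₀ = 585.0458 − 285.047654 = 299.998146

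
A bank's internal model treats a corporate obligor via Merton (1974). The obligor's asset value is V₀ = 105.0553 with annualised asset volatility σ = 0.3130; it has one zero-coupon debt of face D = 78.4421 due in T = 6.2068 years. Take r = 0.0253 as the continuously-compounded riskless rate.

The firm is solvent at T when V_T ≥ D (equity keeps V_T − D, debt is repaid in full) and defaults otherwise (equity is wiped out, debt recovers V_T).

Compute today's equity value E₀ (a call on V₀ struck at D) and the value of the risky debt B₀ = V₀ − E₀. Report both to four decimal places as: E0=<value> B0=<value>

E0=49.0357 B0=56.0196

d₁ = [ln(V₀/D) + (r + σ²/2)T] / (σ√T)
   = [ln(105.0553/78.4421) + (0.0253 + 0.5·0.3130²)·6.2068] / (0.3130·√6.2068)
   = [0.292126 + 0.461069] / 0.779791 = 0.965894
d₂ = d₁ − σ√T = 0.965894 − 0.779791 = 0.186103
N(d₁) = 0.832951,  N(d₂) = 0.573818,  e^(−rT) = 0.854677
E₀ = V₀·N(d₁) − D·e^(−rT)·N(d₂)
   = 105.0553·0.832951 − 78.4421·0.854677·0.573818 = 49.035688
B₀ = V₀ − E₀ = 105.0553 − 49.035688 = 56.019612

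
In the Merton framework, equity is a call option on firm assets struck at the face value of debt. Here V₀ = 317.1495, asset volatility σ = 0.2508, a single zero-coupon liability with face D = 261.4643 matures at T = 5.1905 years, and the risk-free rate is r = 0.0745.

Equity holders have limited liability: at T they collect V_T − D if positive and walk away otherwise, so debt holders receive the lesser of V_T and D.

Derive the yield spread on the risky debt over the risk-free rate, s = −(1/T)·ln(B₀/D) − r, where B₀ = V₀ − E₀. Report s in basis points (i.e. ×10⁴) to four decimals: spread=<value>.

d₁ = [ln(V₀/D) + (r + σ²/2)T] / (σ√T)
   = [ln(317.1495/261.4643) + (0.0745 + 0.5·0.2508²)·5.1905] / (0.2508·√5.1905)
   = [0.193076 + 0.549935] / 0.571389 = 1.300358
d₂ = d₁ − σ√T = 1.300358 − 0.571389 = 0.728969
N(d₁) = 0.903261,  N(d₂) = 0.766990,  e^(−rT) = 0.679300
E₀ = V₀·N(d₁) − D·e^(−rT)·N(d₂)
   = 317.1495·0.903261 − 261.4643·0.679300·0.766990 = 150.241613
B₀ = V₀ − E₀ = 317.1495 − 150.241613 = 166.907887
spread = −(1/T)·ln(B₀/D) − r = −(1/5.1905)·ln(166.907887/261.4643) − 0.0745 = 0.01197638
in basis points: 0.01197638 × 10⁴ = 119.7638 bp

spread=119.7638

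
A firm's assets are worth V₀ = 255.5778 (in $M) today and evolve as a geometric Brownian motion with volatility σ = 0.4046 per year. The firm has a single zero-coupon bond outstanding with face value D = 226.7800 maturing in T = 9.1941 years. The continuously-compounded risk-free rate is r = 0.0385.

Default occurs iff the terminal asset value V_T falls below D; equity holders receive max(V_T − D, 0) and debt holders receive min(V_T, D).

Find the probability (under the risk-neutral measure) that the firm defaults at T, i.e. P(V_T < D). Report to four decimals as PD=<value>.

d₁ = [ln(V₀/D) + (r + σ²/2)T] / (σ√T)
   = [ln(255.5778/226.7800) + (0.0385 + 0.5·0.4046²)·9.1941] / (0.4046·√9.1941)
   = [0.119546 + 1.106515] / 1.226819 = 0.999383
d₂ = d₁ − σ√T = 0.999383 − 1.226819 = -0.227436
risk-neutral PD = N(−d₂) = N(0.227436) = 0.589958

PD=0.5900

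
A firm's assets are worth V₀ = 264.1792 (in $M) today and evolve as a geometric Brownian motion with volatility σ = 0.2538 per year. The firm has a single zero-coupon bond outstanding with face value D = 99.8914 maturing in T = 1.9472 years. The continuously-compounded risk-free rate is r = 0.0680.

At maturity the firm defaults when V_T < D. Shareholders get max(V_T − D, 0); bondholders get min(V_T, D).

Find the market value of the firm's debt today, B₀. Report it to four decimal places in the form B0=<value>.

B0=87.4899

d₁ = [ln(V₀/D) + (r + σ²/2)T] / (σ√T)
   = [ln(264.1792/99.8914) + (0.0680 + 0.5·0.2538²)·1.9472] / (0.2538·√1.9472)
   = [0.972544 + 0.195123] / 0.354158 = 3.297026
d₂ = d₁ − σ√T = 3.297026 − 0.354158 = 2.942868
N(d₁) = 0.999511,  N(d₂) = 0.998374,  e^(−rT) = 0.875982
E₀ = V₀·N(d₁) − D·e^(−rT)·N(d₂)
   = 264.1792·0.999511 − 99.8914·0.875982·0.998374 = 176.689323
B₀ = V₀ − E₀ = 264.1792 − 176.689323 = 87.489877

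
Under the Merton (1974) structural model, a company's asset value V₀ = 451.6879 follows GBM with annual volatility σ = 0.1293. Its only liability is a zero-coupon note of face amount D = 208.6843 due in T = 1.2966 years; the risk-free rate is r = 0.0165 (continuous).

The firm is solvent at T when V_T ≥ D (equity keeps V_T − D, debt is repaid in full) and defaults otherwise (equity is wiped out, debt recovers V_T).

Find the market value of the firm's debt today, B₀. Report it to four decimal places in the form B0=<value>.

d₁ = [ln(V₀/D) + (r + σ²/2)T] / (σ√T)
   = [ln(451.6879/208.6843) + (0.0165 + 0.5·0.1293²)·1.2966] / (0.1293·√1.2966)
   = [0.772169 + 0.032232] / 0.147232 = 5.463504
d₂ = d₁ − σ√T = 5.463504 − 0.147232 = 5.316272
N(d₁) = 1.000000,  N(d₂) = 1.000000,  e^(−rT) = 0.978833
E₀ = V₀·N(d₁) − D·e^(−rT)·N(d₂)
   = 451.6879·1.000000 − 208.6843·0.978833·1.000000 = 247.420753
B₀ = V₀ − E₀ = 451.6879 − 247.420753 = 204.267147

B0=204.2671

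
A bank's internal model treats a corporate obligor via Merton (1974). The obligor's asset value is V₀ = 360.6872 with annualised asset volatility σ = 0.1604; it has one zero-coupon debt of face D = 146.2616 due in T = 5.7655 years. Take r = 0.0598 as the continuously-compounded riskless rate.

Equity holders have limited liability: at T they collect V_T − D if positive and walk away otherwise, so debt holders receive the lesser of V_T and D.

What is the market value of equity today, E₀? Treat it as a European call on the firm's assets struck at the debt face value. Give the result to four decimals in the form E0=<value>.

d₁ = [ln(V₀/D) + (r + σ²/2)T] / (σ√T)
   = [ln(360.6872/146.2616) + (0.0598 + 0.5·0.1604²)·5.7655] / (0.1604·√5.7655)
   = [0.902614 + 0.418945] / 0.385144 = 3.431340
d₂ = d₁ − σ√T = 3.431340 − 0.385144 = 3.046196
N(d₁) = 0.999700,  N(d₂) = 0.998841,  e^(−rT) = 0.708378
E₀ = V₀·N(d₁) − D·e^(−rT)·N(d₂)
   = 360.6872·0.999700 − 146.2616·0.708378·0.998841 = 257.090390

E0=257.0904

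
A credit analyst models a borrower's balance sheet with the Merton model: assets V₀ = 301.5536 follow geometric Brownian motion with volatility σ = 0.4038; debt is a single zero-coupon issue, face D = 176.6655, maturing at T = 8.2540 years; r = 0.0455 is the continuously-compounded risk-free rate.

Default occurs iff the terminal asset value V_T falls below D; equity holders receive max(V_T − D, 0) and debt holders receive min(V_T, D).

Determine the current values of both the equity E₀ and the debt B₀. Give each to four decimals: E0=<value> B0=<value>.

d₁ = [ln(V₀/D) + (r + σ²/2)T] / (σ√T)
   = [ln(301.5536/176.6655) + (0.0455 + 0.5·0.4038²)·8.2540] / (0.4038·√8.2540)
   = [0.534690 + 1.048483] / 1.160108 = 1.364676
d₂ = d₁ − σ√T = 1.364676 − 1.160108 = 0.204568
N(d₁) = 0.913823,  N(d₂) = 0.581045,  e^(−rT) = 0.686907
E₀ = V₀·N(d₁) − D·e^(−rT)·N(d₂)
   = 301.5536·0.913823 − 176.6655·0.686907·0.581045 = 205.055099
B₀ = V₀ − E₀ = 301.5536 − 205.055099 = 96.498501

E0=205.0551 B0=96.4985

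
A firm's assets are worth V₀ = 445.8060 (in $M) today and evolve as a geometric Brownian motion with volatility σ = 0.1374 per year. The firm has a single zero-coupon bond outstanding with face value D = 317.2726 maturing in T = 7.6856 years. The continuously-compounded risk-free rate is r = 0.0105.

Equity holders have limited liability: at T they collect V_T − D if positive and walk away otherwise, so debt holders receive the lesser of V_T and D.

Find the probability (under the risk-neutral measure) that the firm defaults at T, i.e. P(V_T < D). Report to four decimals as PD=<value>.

PD=0.1803

d₁ = [ln(V₀/D) + (r + σ²/2)T] / (σ√T)
   = [ln(445.8060/317.2726) + (0.0105 + 0.5·0.1374²)·7.6856] / (0.1374·√7.6856)
   = [0.340123 + 0.153246] / 0.380913 = 1.295227
d₂ = d₁ − σ√T = 1.295227 − 0.380913 = 0.914314
risk-neutral PD = N(−d₂) = N(-0.914314) = 0.180276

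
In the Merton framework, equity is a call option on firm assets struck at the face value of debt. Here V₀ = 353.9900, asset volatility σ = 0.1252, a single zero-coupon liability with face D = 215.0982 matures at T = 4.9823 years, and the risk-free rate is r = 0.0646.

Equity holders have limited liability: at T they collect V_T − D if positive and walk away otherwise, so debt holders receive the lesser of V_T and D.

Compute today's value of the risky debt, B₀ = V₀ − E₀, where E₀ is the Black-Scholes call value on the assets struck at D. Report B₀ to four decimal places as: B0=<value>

B0=155.8723

d₁ = [ln(V₀/D) + (r + σ²/2)T] / (σ√T)
   = [ln(353.9900/215.0982) + (0.0646 + 0.5·0.1252²)·4.9823] / (0.1252·√4.9823)
   = [0.498174 + 0.360905] / 0.279460 = 3.074072
d₂ = d₁ − σ√T = 3.074072 − 0.279460 = 2.794612
N(d₁) = 0.998944,  N(d₂) = 0.997402,  e^(−rT) = 0.724802
E₀ = V₀·N(d₁) − D·e^(−rT)·N(d₂)
   = 353.9900·0.998944 − 215.0982·0.724802·0.997402 = 198.117679
B₀ = V₀ − E₀ = 353.9900 − 198.117679 = 155.872321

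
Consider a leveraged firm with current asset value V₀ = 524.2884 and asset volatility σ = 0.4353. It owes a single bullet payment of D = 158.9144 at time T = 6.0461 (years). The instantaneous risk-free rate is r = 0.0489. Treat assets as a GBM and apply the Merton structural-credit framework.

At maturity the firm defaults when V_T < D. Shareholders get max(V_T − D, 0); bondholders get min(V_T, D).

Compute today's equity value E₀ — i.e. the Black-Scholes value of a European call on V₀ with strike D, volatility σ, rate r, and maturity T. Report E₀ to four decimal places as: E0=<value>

d₁ = [ln(V₀/D) + (r + σ²/2)T] / (σ√T)
   = [ln(524.2884/158.9144) + (0.0489 + 0.5·0.4353²)·6.0461] / (0.4353·√6.0461)
   = [1.193676 + 0.868480] / 1.070351 = 1.926617
d₂ = d₁ − σ√T = 1.926617 − 1.070351 = 0.856265
N(d₁) = 0.972986,  N(d₂) = 0.804074,  e^(−rT) = 0.744045
E₀ = V₀·N(d₁) − D·e^(−rT)·N(d₂)
   = 524.2884·0.972986 − 158.9144·0.744045·0.804074 = 415.052137

E0=415.0521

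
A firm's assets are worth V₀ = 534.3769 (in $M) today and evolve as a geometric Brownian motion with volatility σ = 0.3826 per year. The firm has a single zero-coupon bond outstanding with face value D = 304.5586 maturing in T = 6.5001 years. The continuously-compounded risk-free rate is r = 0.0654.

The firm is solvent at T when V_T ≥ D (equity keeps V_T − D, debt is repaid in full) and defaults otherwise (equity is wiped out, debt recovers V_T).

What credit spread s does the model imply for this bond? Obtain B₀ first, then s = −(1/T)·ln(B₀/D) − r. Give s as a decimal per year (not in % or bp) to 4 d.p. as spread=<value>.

d₁ = [ln(V₀/D) + (r + σ²/2)T] / (σ√T)
   = [ln(534.3769/304.5586) + (0.0654 + 0.5·0.3826²)·6.5001] / (0.3826·√6.5001)
   = [0.562238 + 0.900858] / 0.975450 = 1.499919
d₂ = d₁ − σ√T = 1.499919 − 0.975450 = 0.524469
N(d₁) = 0.933182,  N(d₂) = 0.700024,  e^(−rT) = 0.653700
E₀ = V₀·N(d₁) − D·e^(−rT)·N(d₂)
   = 534.3769·0.933182 − 304.5586·0.653700·0.700024 = 359.303324
B₀ = V₀ − E₀ = 534.3769 − 359.303324 = 175.073576
spread = −(1/T)·ln(B₀/D) − r = −(1/6.5001)·ln(175.073576/304.5586) − 0.0654 = 0.01977672

spread=0.0198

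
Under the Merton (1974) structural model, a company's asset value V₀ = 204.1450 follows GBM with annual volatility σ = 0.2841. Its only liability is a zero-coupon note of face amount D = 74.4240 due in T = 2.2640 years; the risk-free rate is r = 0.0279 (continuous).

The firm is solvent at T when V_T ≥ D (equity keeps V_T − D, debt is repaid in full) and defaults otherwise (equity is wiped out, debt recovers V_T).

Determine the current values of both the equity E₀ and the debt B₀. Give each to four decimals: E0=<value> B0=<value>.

d₁ = [ln(V₀/D) + (r + σ²/2)T] / (σ√T)
   = [ln(204.1450/74.4240) + (0.0279 + 0.5·0.2841²)·2.2640] / (0.2841·√2.2640)
   = [1.009052 + 0.154533] / 0.427474 = 2.722002
d₂ = d₁ − σ√T = 2.722002 − 0.427474 = 2.294529
N(d₁) = 0.996756,  N(d₂) = 0.989120,  e^(−rT) = 0.938788
E₀ = V₀·N(d₁) − D·e^(−rT)·N(d₂)
   = 204.1450·0.996756 − 74.4240·0.938788·0.989120 = 134.374490
B₀ = V₀ − E₀ = 204.1450 − 134.374490 = 69.770510

E0=134.3745 B0=69.7705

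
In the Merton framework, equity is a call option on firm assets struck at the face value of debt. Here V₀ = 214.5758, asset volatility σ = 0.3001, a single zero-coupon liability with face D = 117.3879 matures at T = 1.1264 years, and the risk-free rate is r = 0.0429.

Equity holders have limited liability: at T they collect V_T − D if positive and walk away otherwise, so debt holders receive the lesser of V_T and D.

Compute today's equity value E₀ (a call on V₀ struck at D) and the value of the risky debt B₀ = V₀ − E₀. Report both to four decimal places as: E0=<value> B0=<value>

E0=103.0923 B0=111.4835

d₁ = [ln(V₀/D) + (r + σ²/2)T] / (σ√T)
   = [ln(214.5758/117.3879) + (0.0429 + 0.5·0.3001²)·1.1264] / (0.3001·√1.1264)
   = [0.603179 + 0.099044] / 0.318502 = 2.204769
d₂ = d₁ − σ√T = 2.204769 − 0.318502 = 1.886267
N(d₁) = 0.986265,  N(d₂) = 0.970370,  e^(−rT) = 0.952826
E₀ = V₀·N(d₁) − D·e^(−rT)·N(d₂)
   = 214.5758·0.986265 − 117.3879·0.952826·0.970370 = 103.092347
B₀ = V₀ − E₀ = 214.5758 − 103.092347 = 111.483453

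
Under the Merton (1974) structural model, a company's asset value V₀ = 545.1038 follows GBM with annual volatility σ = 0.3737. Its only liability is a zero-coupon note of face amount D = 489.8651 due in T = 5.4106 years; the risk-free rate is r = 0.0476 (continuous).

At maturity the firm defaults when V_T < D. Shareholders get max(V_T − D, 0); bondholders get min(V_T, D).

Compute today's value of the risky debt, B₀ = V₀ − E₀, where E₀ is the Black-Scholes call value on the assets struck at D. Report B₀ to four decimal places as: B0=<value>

B0=294.1576

d₁ = [ln(V₀/D) + (r + σ²/2)T] / (σ√T)
   = [ln(545.1038/489.8651) + (0.0476 + 0.5·0.3737²)·5.4106] / (0.3737·√5.4106)
   = [0.106846 + 0.635344] / 0.869252 = 0.853826
d₂ = d₁ − σ√T = 0.853826 − 0.869252 = -0.015426
N(d₁) = 0.803399,  N(d₂) = 0.493846,  e^(−rT) = 0.772947
E₀ = V₀·N(d₁) − D·e^(−rT)·N(d₂)
   = 545.1038·0.803399 − 489.8651·0.772947·0.493846 = 250.946208
B₀ = V₀ − E₀ = 545.1038 − 250.946208 = 294.157592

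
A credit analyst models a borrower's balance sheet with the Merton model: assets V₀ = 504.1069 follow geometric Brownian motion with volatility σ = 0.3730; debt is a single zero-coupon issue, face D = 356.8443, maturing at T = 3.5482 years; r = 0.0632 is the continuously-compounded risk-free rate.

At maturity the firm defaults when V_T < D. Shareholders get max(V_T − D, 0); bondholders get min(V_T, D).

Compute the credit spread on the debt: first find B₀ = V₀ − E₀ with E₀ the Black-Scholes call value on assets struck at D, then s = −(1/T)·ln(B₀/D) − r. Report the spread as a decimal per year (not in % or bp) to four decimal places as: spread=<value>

d₁ = [ln(V₀/D) + (r + σ²/2)T] / (σ√T)
   = [ln(504.1069/356.8443) + (0.0632 + 0.5·0.3730²)·3.5482] / (0.3730·√3.5482)
   = [0.345489 + 0.471075] / 0.702608 = 1.162190
d₂ = d₁ − σ√T = 1.162190 − 0.702608 = 0.459583
N(d₁) = 0.877421,  N(d₂) = 0.677092,  e^(−rT) = 0.799118
E₀ = V₀·N(d₁) − D·e^(−rT)·N(d₂)
   = 504.1069·0.877421 − 356.8443·0.799118·0.677092 = 249.233799
B₀ = V₀ − E₀ = 504.1069 − 249.233799 = 254.873101
spread = −(1/T)·ln(B₀/D) − r = −(1/3.5482)·ln(254.873101/356.8443) − 0.0632 = 0.03164634

spread=0.0316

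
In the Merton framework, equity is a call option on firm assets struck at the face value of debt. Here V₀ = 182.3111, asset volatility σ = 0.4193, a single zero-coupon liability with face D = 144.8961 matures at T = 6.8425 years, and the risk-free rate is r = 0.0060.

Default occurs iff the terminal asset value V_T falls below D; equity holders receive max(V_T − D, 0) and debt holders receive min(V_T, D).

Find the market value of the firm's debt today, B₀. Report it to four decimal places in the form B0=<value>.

d₁ = [ln(V₀/D) + (r + σ²/2)T] / (σ√T)
   = [ln(182.3111/144.8961) + (0.0060 + 0.5·0.4193²)·6.8425] / (0.4193·√6.8425)
   = [0.229698 + 0.642553] / 1.096812 = 0.795260
d₂ = d₁ − σ√T = 0.795260 − 1.096812 = -0.301552
N(d₁) = 0.786769,  N(d₂) = 0.381497,  e^(−rT) = 0.959776
E₀ = V₀·N(d₁) − D·e^(−rT)·N(d₂)
   = 182.3111·0.786769 − 144.8961·0.959776·0.381497 = 90.382767
B₀ = V₀ − E₀ = 182.3111 − 90.382767 = 91.928333

B0=91.9283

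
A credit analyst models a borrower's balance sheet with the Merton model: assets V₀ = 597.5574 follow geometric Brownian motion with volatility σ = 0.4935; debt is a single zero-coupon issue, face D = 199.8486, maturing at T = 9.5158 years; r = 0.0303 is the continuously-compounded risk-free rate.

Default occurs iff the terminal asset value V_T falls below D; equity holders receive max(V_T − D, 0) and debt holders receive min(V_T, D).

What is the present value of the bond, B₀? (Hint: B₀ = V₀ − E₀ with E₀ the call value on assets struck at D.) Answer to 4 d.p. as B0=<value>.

d₁ = [ln(V₀/D) + (r + σ²/2)T] / (σ√T)
   = [ln(597.5574/199.8486) + (0.0303 + 0.5·0.4935²)·9.5158] / (0.4935·√9.5158)
   = [1.095290 + 1.447078] / 1.522334 = 1.670047
d₂ = d₁ − σ√T = 1.670047 − 1.522334 = 0.147714
N(d₁) = 0.952545,  N(d₂) = 0.558716,  e^(−rT) = 0.749515
E₀ = V₀·N(d₁) − D·e^(−rT)·N(d₂)
   = 597.5574·0.952545 − 199.8486·0.749515·0.558716 = 485.510540
B₀ = V₀ − E₀ = 597.5574 − 485.510540 = 112.046860

B0=112.0469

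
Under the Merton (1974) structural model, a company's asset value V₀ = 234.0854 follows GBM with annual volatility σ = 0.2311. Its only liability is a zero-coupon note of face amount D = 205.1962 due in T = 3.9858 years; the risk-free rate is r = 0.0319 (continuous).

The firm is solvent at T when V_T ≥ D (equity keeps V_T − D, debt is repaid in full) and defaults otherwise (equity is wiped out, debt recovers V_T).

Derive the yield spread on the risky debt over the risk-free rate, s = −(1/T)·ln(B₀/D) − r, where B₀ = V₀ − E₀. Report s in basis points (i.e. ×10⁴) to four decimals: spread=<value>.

spread=244.9101

d₁ = [ln(V₀/D) + (r + σ²/2)T] / (σ√T)
   = [ln(234.0854/205.1962) + (0.0319 + 0.5·0.2311²)·3.9858] / (0.2311·√3.9858)
   = [0.131719 + 0.233582] / 0.461379 = 0.791761
d₂ = d₁ − σ√T = 0.791761 − 0.461379 = 0.330382
N(d₁) = 0.785750,  N(d₂) = 0.629444,  e^(−rT) = 0.880604
E₀ = V₀·N(d₁) − D·e^(−rT)·N(d₂)
   = 234.0854·0.785750 − 205.1962·0.880604·0.629444 = 70.194116
B₀ = V₀ − E₀ = 234.0854 − 70.194116 = 163.891284
spread = −(1/T)·ln(B₀/D) − r = −(1/3.9858)·ln(163.891284/205.1962) − 0.0319 = 0.02449101
in basis points: 0.02449101 × 10⁴ = 244.9101 bp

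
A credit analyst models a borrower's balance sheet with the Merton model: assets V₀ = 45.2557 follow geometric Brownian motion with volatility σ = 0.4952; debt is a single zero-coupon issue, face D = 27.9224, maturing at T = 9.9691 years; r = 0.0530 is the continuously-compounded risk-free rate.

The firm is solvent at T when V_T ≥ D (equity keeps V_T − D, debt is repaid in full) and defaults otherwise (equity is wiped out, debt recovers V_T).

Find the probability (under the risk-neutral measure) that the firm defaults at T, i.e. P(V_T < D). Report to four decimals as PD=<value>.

PD=0.5537

d₁ = [ln(V₀/D) + (r + σ²/2)T] / (σ√T)
   = [ln(45.2557/27.9224) + (0.0530 + 0.5·0.4952²)·9.9691] / (0.4952·√9.9691)
   = [0.482899 + 1.750689] / 1.563539 = 1.428547
d₂ = d₁ − σ√T = 1.428547 − 1.563539 = -0.134992
risk-neutral PD = N(−d₂) = N(0.134992) = 0.553691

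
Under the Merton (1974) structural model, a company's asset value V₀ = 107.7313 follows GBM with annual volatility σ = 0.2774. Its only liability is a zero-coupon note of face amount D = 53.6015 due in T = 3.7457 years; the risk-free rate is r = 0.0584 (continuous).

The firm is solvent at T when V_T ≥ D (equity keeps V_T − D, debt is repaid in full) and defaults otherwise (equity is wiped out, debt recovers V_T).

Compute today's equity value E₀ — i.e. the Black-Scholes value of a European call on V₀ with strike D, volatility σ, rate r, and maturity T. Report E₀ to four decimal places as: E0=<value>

E0=65.3001

d₁ = [ln(V₀/D) + (r + σ²/2)T] / (σ√T)
   = [ln(107.7313/53.6015) + (0.0584 + 0.5·0.2774²)·3.7457] / (0.2774·√3.7457)
   = [0.698063 + 0.362866] / 0.536875 = 1.976121
d₂ = d₁ − σ√T = 1.976121 − 0.536875 = 1.439246
N(d₁) = 0.975929,  N(d₂) = 0.924960,  e^(−rT) = 0.803523
E₀ = V₀·N(d₁) − D·e^(−rT)·N(d₂)
   = 107.7313·0.975929 − 53.6015·0.803523·0.924960 = 65.300080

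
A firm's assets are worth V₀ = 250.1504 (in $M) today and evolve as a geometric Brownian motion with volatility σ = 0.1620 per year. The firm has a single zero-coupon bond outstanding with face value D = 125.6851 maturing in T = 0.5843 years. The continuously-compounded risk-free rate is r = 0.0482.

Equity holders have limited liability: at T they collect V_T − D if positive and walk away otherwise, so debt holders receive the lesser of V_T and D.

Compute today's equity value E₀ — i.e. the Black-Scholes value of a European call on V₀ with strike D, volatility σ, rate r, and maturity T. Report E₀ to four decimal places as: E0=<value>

d₁ = [ln(V₀/D) + (r + σ²/2)T] / (σ√T)
   = [ln(250.1504/125.6851) + (0.0482 + 0.5·0.1620²)·0.5843] / (0.1620·√0.5843)
   = [0.688283 + 0.035830] / 0.123832 = 5.847544
d₂ = d₁ − σ√T = 5.847544 − 0.123832 = 5.723712
N(d₁) = 1.000000,  N(d₂) = 1.000000,  e^(−rT) = 0.972230
E₀ = V₀·N(d₁) − D·e^(−rT)·N(d₂)
   = 250.1504·1.000000 − 125.6851·0.972230·1.000000 = 127.955622

E0=127.9556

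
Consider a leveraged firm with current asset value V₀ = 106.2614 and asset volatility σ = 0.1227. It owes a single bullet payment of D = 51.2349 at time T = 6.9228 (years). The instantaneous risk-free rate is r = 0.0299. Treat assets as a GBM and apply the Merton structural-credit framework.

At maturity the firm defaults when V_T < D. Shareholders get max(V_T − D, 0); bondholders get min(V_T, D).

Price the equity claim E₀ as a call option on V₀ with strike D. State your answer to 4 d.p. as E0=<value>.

E0=64.6175

d₁ = [ln(V₀/D) + (r + σ²/2)T] / (σ√T)
   = [ln(106.2614/51.2349) + (0.0299 + 0.5·0.1227²)·6.9228] / (0.1227·√6.9228)
   = [0.729481 + 0.259104] / 0.322839 = 3.062166
d₂ = d₁ − σ√T = 3.062166 − 0.322839 = 2.739327
N(d₁) = 0.998901,  N(d₂) = 0.996922,  e^(−rT) = 0.813026
E₀ = V₀·N(d₁) − D·e^(−rT)·N(d₂)
   = 106.2614·0.998901 − 51.2349·0.813026·0.996922 = 64.617550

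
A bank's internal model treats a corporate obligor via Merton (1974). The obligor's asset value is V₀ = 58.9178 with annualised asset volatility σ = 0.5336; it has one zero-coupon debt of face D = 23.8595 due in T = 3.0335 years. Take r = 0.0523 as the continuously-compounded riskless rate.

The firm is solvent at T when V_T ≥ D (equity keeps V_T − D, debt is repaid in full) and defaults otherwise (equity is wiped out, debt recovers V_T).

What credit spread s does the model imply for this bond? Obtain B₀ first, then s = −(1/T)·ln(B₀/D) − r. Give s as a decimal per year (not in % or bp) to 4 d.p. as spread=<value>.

spread=0.0321

d₁ = [ln(V₀/D) + (r + σ²/2)T] / (σ√T)
   = [ln(58.9178/23.8595) + (0.0523 + 0.5·0.5336²)·3.0335] / (0.5336·√3.0335)
   = [0.903961 + 0.590515] / 0.929368 = 1.608055
d₂ = d₁ − σ√T = 1.608055 − 0.929368 = 0.678687
N(d₁) = 0.946088,  N(d₂) = 0.751332,  e^(−rT) = 0.853293
E₀ = V₀·N(d₁) − D·e^(−rT)·N(d₂)
   = 58.9178·0.946088 − 23.8595·0.853293·0.751332 = 40.444972
B₀ = V₀ − E₀ = 58.9178 − 40.444972 = 18.472828
spread = −(1/T)·ln(B₀/D) − r = −(1/3.0335)·ln(18.472828/23.8595) − 0.0523 = 0.03205193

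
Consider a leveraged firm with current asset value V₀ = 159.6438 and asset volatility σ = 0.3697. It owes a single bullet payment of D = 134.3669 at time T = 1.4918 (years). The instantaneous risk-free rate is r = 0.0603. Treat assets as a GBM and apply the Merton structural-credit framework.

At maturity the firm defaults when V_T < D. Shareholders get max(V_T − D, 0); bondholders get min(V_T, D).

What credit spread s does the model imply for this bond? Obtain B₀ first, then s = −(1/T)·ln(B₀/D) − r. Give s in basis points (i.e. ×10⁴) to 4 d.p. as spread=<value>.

spread=620.0719

d₁ = [ln(V₀/D) + (r + σ²/2)T] / (σ√T)
   = [ln(159.6438/134.3669) + (0.0603 + 0.5·0.3697²)·1.4918] / (0.3697·√1.4918)
   = [0.172371 + 0.191904] / 0.451549 = 0.806723
d₂ = d₁ − σ√T = 0.806723 − 0.451549 = 0.355174
N(d₁) = 0.790087,  N(d₂) = 0.638770,  e^(−rT) = 0.913972
E₀ = V₀·N(d₁) − D·e^(−rT)·N(d₂)
   = 159.6438·0.790087 − 134.3669·0.913972·0.638770 = 47.686646
B₀ = V₀ − E₀ = 159.6438 − 47.686646 = 111.957154
spread = −(1/T)·ln(B₀/D) − r = −(1/1.4918)·ln(111.957154/134.3669) − 0.0603 = 0.06200719
in basis points: 0.06200719 × 10⁴ = 620.0719 bp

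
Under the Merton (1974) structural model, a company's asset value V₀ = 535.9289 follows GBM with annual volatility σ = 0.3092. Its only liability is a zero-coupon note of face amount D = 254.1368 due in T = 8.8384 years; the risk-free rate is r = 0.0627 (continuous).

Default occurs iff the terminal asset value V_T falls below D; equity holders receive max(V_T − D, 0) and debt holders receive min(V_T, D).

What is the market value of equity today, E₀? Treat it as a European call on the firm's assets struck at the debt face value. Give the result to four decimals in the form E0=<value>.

E0=398.3876

d₁ = [ln(V₀/D) + (r + σ²/2)T] / (σ√T)
   = [ln(535.9289/254.1368) + (0.0627 + 0.5·0.3092²)·8.8384] / (0.3092·√8.8384)
   = [0.746129 + 0.976664] / 0.919234 = 1.874160
d₂ = d₁ − σ√T = 1.874160 − 0.919234 = 0.954925
N(d₁) = 0.969546,  N(d₂) = 0.830192,  e^(−rT) = 0.574550
E₀ = V₀·N(d₁) − D·e^(−rT)·N(d₂)
   = 535.9289·0.969546 − 254.1368·0.574550·0.830192 = 398.387615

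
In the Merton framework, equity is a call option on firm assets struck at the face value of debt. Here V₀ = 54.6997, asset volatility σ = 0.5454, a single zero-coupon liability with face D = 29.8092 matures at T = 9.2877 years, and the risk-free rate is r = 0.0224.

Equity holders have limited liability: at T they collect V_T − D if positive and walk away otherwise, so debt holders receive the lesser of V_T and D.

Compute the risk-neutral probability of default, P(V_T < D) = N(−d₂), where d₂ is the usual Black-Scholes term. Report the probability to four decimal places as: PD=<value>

PD=0.6333

d₁ = [ln(V₀/D) + (r + σ²/2)T] / (σ√T)
   = [ln(54.6997/29.8092) + (0.0224 + 0.5·0.5454²)·9.2877] / (0.5454·√9.2877)
   = [0.607041 + 1.589409] / 1.662146 = 1.321455
d₂ = d₁ − σ√T = 1.321455 − 1.662146 = -0.340692
risk-neutral PD = N(−d₂) = N(0.340692) = 0.633332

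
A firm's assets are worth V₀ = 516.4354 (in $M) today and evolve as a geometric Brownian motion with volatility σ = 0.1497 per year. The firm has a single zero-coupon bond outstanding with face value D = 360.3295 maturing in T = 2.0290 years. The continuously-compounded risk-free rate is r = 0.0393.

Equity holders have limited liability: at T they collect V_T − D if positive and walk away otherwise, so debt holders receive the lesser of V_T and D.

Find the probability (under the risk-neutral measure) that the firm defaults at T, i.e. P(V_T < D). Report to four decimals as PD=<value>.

PD=0.0253

d₁ = [ln(V₀/D) + (r + σ²/2)T] / (σ√T)
   = [ln(516.4354/360.3295) + (0.0393 + 0.5·0.1497²)·2.0290] / (0.1497·√2.0290)
   = [0.359931 + 0.102475] / 0.213237 = 2.168506
d₂ = d₁ − σ√T = 2.168506 − 0.213237 = 1.955269
risk-neutral PD = N(−d₂) = N(-1.955269) = 0.025276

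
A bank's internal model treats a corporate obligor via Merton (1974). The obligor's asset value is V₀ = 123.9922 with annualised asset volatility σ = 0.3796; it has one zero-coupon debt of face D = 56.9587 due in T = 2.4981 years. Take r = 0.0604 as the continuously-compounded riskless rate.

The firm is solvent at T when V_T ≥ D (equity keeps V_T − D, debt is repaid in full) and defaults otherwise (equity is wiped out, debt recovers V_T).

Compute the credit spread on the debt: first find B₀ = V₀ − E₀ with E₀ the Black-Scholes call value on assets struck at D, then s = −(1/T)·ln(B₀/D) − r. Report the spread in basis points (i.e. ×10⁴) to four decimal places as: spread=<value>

spread=98.2408

d₁ = [ln(V₀/D) + (r + σ²/2)T] / (σ√T)
   = [ln(123.9922/56.9587) + (0.0604 + 0.5·0.3796²)·2.4981] / (0.3796·√2.4981)
   = [0.777892 + 0.330869] / 0.599972 = 1.848020
d₂ = d₁ − σ√T = 1.848020 − 0.599972 = 1.248048
N(d₁) = 0.967700,  N(d₂) = 0.893993,  e^(−rT) = 0.859946
E₀ = V₀·N(d₁) − D·e^(−rT)·N(d₂)
   = 123.9922·0.967700 − 56.9587·0.859946·0.893993 = 76.198221
B₀ = V₀ − E₀ = 123.9922 − 76.198221 = 47.793979
spread = −(1/T)·ln(B₀/D) − r = −(1/2.4981)·ln(47.793979/56.9587) − 0.0604 = 0.00982408
in basis points: 0.00982408 × 10⁴ = 98.2408 bp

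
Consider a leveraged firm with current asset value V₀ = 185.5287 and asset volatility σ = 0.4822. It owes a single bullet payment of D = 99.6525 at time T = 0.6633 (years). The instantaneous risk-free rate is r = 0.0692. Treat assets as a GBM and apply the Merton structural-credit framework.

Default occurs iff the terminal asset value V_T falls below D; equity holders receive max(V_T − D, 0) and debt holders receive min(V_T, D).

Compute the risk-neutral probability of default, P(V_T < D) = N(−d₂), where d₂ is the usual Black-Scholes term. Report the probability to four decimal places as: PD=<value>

PD=0.0664

d₁ = [ln(V₀/D) + (r + σ²/2)T] / (σ√T)
   = [ln(185.5287/99.6525) + (0.0692 + 0.5·0.4822²)·0.6633] / (0.4822·√0.6633)
   = [0.621520 + 0.123015] / 0.392719 = 1.895845
d₂ = d₁ − σ√T = 1.895845 − 0.392719 = 1.503126
risk-neutral PD = N(−d₂) = N(-1.503126) = 0.066403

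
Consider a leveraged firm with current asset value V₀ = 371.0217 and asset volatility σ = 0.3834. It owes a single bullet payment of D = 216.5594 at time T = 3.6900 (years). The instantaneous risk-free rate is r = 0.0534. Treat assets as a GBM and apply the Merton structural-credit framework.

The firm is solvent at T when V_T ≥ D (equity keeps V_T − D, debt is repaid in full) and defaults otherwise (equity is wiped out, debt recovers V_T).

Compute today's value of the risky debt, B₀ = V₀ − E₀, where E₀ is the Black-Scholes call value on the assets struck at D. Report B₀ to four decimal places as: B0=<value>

B0=162.6881

d₁ = [ln(V₀/D) + (r + σ²/2)T] / (σ√T)
   = [ln(371.0217/216.5594) + (0.0534 + 0.5·0.3834²)·3.6900] / (0.3834·√3.6900)
   = [0.538396 + 0.468253] / 0.736487 = 1.366824
d₂ = d₁ − σ√T = 1.366824 − 0.736487 = 0.630337
N(d₁) = 0.914160,  N(d₂) = 0.735763,  e^(−rT) = 0.821153
E₀ = V₀·N(d₁) − D·e^(−rT)·N(d₂)
   = 371.0217·0.914160 − 216.5594·0.821153·0.735763 = 208.333604
B₀ = V₀ − E₀ = 371.0217 − 208.333604 = 162.688096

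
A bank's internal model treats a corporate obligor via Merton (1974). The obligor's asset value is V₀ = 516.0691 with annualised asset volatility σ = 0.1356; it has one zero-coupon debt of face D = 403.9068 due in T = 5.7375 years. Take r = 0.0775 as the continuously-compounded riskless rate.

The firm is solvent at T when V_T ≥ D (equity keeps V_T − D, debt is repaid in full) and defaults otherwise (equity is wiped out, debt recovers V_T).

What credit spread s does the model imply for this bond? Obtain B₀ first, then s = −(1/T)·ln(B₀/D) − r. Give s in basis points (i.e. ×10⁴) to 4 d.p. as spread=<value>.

d₁ = [ln(V₀/D) + (r + σ²/2)T] / (σ√T)
   = [ln(516.0691/403.9068) + (0.0775 + 0.5·0.1356²)·5.7375] / (0.1356·√5.7375)
   = [0.245057 + 0.497405] / 0.324804 = 2.285877
d₂ = d₁ − σ√T = 2.285877 − 0.324804 = 1.961073
N(d₁) = 0.988869,  N(d₂) = 0.975065,  e^(−rT) = 0.641045
E₀ = V₀·N(d₁) − D·e^(−rT)·N(d₂)
   = 516.0691·0.988869 − 403.9068·0.641045·0.975065 = 257.858892
B₀ = V₀ − E₀ = 516.0691 − 257.858892 = 258.210208
spread = −(1/T)·ln(B₀/D) − r = −(1/5.7375)·ln(258.210208/403.9068) − 0.0775 = 0.00047998
in basis points: 0.00047998 × 10⁴ = 4.7998 bp

spread=4.7998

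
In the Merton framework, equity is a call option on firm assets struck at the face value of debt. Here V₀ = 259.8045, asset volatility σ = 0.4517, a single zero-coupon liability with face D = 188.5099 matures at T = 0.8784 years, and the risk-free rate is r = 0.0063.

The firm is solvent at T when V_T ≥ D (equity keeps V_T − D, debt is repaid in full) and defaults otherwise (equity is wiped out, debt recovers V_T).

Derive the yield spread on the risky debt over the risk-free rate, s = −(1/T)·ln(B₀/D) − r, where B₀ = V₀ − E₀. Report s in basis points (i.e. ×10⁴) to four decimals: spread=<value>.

spread=731.5310

d₁ = [ln(V₀/D) + (r + σ²/2)T] / (σ√T)
   = [ln(259.8045/188.5099) + (0.0063 + 0.5·0.4517²)·0.8784] / (0.4517·√0.8784)
   = [0.320779 + 0.095145] / 0.423347 = 0.982467
d₂ = d₁ − σ√T = 0.982467 − 0.423347 = 0.559120
N(d₁) = 0.837065,  N(d₂) = 0.711960,  e^(−rT) = 0.994481
E₀ = V₀·N(d₁) − D·e^(−rT)·N(d₂)
   = 259.8045·0.837065 − 188.5099·0.994481·0.711960 = 84.002401
B₀ = V₀ − E₀ = 259.8045 − 84.002401 = 175.802099
spread = −(1/T)·ln(B₀/D) − r = −(1/0.8784)·ln(175.802099/188.5099) − 0.0063 = 0.07315310
in basis points: 0.07315310 × 10⁴ = 731.5310 bp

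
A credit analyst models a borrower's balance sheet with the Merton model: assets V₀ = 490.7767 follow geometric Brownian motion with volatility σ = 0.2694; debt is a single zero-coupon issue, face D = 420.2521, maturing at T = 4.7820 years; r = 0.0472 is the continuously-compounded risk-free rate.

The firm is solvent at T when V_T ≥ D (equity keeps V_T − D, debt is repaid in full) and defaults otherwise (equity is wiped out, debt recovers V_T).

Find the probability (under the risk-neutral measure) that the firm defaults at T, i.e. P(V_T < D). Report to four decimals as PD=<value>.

d₁ = [ln(V₀/D) + (r + σ²/2)T] / (σ√T)
   = [ln(490.7767/420.2521) + (0.0472 + 0.5·0.2694²)·4.7820] / (0.2694·√4.7820)
   = [0.155134 + 0.399240] / 0.589118 = 0.941025
d₂ = d₁ − σ√T = 0.941025 − 0.589118 = 0.351907
risk-neutral PD = N(−d₂) = N(-0.351907) = 0.362454

PD=0.3625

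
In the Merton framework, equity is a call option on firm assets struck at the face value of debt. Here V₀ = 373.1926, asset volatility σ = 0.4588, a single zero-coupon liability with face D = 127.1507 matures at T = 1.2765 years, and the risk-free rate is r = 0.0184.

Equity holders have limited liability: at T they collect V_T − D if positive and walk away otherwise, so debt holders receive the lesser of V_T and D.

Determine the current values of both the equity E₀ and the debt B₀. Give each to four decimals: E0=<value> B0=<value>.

d₁ = [ln(V₀/D) + (r + σ²/2)T] / (σ√T)
   = [ln(373.1926/127.1507) + (0.0184 + 0.5·0.4588²)·1.2765] / (0.4588·√1.2765)
   = [1.076722 + 0.157838] / 0.518363 = 2.381651
d₂ = d₁ − σ√T = 2.381651 − 0.518363 = 1.863288
N(d₁) = 0.991382,  N(d₂) = 0.968789,  e^(−rT) = 0.976786
E₀ = V₀·N(d₁) − D·e^(−rT)·N(d₂)
   = 373.1926·0.991382 − 127.1507·0.976786·0.968789 = 249.653896
B₀ = V₀ − E₀ = 373.1926 − 249.653896 = 123.538704

E0=249.6539 B0=123.5387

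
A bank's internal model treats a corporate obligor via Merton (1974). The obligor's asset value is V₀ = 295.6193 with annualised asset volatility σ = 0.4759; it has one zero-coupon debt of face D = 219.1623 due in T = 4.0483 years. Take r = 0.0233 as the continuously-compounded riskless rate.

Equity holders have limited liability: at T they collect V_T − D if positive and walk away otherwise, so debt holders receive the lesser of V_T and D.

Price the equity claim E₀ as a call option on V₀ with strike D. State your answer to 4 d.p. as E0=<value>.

E0=146.0688

d₁ = [ln(V₀/D) + (r + σ²/2)T] / (σ√T)
   = [ln(295.6193/219.1623) + (0.0233 + 0.5·0.4759²)·4.0483] / (0.4759·√4.0483)
   = [0.299260 + 0.552757] / 0.957529 = 0.889807
d₂ = d₁ − σ√T = 0.889807 − 0.957529 = -0.067722
N(d₁) = 0.813215,  N(d₂) = 0.473003,  e^(−rT) = 0.909987
E₀ = V₀·N(d₁) − D·e^(−rT)·N(d₂)
   = 295.6193·0.813215 − 219.1623·0.909987·0.473003 = 146.068806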